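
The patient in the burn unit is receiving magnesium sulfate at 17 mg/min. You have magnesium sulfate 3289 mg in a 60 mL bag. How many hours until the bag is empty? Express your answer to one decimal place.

17 mg/min × 60 min/hr = 1020 mg/hr
Concentration = 3289 mg ÷ 60 mL = 54.81667 mg/mL
Rate = 1020 mg/hr ÷ 54.81667 mg/mL = 18.60748 mL/hr
Duration = 60 mL ÷ 18.60748 mL/hr = 3.22451 hr

3.2 hours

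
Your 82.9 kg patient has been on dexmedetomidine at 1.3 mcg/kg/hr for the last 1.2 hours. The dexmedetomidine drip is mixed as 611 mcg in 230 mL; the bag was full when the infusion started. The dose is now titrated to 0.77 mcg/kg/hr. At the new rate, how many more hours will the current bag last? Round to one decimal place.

7.5 hours

Initial rate:
Dose = 1.3 mcg/kg/hr × 82.9 kg = 107.77 mcg/hr
Concentration = 611 mcg ÷ 230 mL = 2.656522 mcg/mL
Rate = 107.77 mcg/hr ÷ 2.656522 mcg/mL = 40.56809 mL/hr
Volume infused so far = 40.56809 mL/hr × 1.2 hr = 48.6817 mL
Volume remaining = 230 − 48.6817 = 181.3183 mL
New rate:
Dose = 0.77 mcg/kg/hr × 82.9 kg = 63.833 mcg/hr
Rate = 63.833 mcg/hr ÷ 2.656522 mcg/mL = 24.02879 mL/hr
Time remaining = 181.3183 mL ÷ 24.02879 mL/hr = 7.545878 hr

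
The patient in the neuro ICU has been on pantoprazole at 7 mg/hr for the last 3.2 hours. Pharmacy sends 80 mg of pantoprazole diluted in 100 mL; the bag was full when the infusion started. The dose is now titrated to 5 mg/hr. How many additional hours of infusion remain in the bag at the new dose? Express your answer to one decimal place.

Initial rate:
Concentration = 80 mg ÷ 100 mL = 0.8 mg/mL
Rate = 7 mg/hr ÷ 0.8 mg/mL = 8.75 mL/hr
Volume infused so far = 8.75 mL/hr × 3.2 hr = 28 mL
Volume remaining = 100 − 28 = 72 mL
New rate:
Rate = 5 mg/hr ÷ 0.8 mg/mL = 6.25 mL/hr
Time remaining = 72 mL ÷ 6.25 mL/hr = 11.52 hr

11.5 hours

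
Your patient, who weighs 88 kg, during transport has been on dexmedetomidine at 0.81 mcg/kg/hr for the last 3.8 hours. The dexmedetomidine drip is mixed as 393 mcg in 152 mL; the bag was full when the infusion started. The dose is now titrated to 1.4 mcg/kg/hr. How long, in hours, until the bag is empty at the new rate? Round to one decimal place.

Initial rate:
Dose = 0.81 mcg/kg/hr × 88 kg = 71.28 mcg/hr
Concentration = 393 mcg ÷ 152 mL = 2.585526 mcg/mL
Rate = 71.28 mcg/hr ÷ 2.585526 mcg/mL = 27.56885 mL/hr
Volume infused so far = 27.56885 mL/hr × 3.8 hr = 104.7616 mL
Volume remaining = 152 − 104.7616 = 47.23835 mL
New rate:
Dose = 1.4 mcg/kg/hr × 88 kg = 123.2 mcg/hr
Rate = 123.2 mcg/hr ÷ 2.585526 mcg/mL = 47.64987 mL/hr
Time remaining = 47.23835 mL ÷ 47.64987 mL/hr = 0.9913636 hr

1.0 hours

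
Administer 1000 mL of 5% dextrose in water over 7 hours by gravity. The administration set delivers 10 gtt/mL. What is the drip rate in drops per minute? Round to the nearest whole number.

1000 mL ÷ (7 hr × 60 = 420 min) = 2.380952 mL/min
2.380952 mL/min × 10 gtt/mL = 23.80952 gtt/min

24 gtt/min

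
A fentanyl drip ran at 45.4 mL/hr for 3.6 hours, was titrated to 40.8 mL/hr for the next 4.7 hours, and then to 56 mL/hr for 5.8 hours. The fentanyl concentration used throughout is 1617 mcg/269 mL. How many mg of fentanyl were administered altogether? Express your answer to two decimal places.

4.09 mg

Concentration = 1617 mcg ÷ 269 mL = 6.011152 mcg/mL
Stage 1: 45.4 mL/hr × 3.6 hr = 163.44 mL → 163.44 mL × 6.011152 mcg/mL = 982.4628 mcg
Stage 2: 40.8 mL/hr × 4.7 hr = 191.76 mL → 191.76 mL × 6.011152 mcg/mL = 1152.699 mcg
Stage 3: 56 mL/hr × 5.8 hr = 324.8 mL → 324.8 mL × 6.011152 mcg/mL = 1952.422 mcg
Total = 982.4628 + 1152.699 + 1952.422 = 4087.584 mcg = 4.087584 mg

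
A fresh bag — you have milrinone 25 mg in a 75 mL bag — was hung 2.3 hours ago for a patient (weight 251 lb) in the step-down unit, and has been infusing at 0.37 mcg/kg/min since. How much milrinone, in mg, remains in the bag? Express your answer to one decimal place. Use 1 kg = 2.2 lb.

Weight = 251 lb ÷ 2.2 lb/kg = 114.0909 kg
Dose = 0.37 mcg/kg/min × 114.0909 kg = 42.21364 mcg/min
42.21364 mcg/min × 60 min/hr = 2532.818 mcg/hr
Concentration = 25 mg ÷ 75 mL = 0.3333333 mg/mL = 333.3333 mcg/mL
Rate = 2532.818 mcg/hr ÷ 333.3333 mcg/mL = 7.598455 mL/hr
Volume infused = 7.598455 mL/hr × 2.3 hr = 17.47645 mL
Volume remaining = 75 − 17.47645 = 57.52355 mL
Drug remaining = 57.52355 mL × 333.3333 mcg/mL = 19174.52 mcg = 19.17452 mg

19.2 mg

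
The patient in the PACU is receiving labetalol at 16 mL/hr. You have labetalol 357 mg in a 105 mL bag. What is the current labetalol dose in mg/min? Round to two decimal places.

Concentration = 357 mg ÷ 105 mL = 3.4 mg/mL
Drug rate = 16 mL/hr × 3.4 mg/mL = 54.4 mg/hr
54.4 mg/hr ÷ 60 min/hr = 0.9066667 mg/min

0.91 mg/min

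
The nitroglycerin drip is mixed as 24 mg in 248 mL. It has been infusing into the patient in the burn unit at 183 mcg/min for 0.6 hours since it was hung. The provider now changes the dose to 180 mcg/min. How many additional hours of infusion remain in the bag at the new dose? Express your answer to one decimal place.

Initial rate:
183 mcg/min × 60 min/hr = 10980 mcg/hr
Concentration = 24 mg ÷ 248 mL = 0.09677419 mg/mL = 96.77419 mcg/mL
Rate = 10980 mcg/hr ÷ 96.77419 mcg/mL = 113.46 mL/hr
Volume infused so far = 113.46 mL/hr × 0.6 hr = 68.076 mL
Volume remaining = 248 − 68.076 = 179.924 mL
New rate:
180 mcg/min × 60 min/hr = 10800 mcg/hr
Rate = 10800 mcg/hr ÷ 96.77419 mcg/mL = 111.6 mL/hr
Time remaining = 179.924 mL ÷ 111.6 mL/hr = 1.612222 hr

1.6 hours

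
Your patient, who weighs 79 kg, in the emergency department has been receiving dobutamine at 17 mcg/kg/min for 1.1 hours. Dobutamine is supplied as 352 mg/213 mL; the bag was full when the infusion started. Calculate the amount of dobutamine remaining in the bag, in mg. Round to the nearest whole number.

263 mg

Dose = 17 mcg/kg/min × 79 kg = 1343 mcg/min
1343 mcg/min × 60 min/hr = 80580 mcg/hr
Concentration = 352 mg ÷ 213 mL = 1.652582 mg/mL = 1652.582 mcg/mL
Rate = 80580 mcg/hr ÷ 1652.582 mcg/mL = 48.76006 mL/hr
Volume infused = 48.76006 mL/hr × 1.1 hr = 53.63606 mL
Volume remaining = 213 − 53.63606 = 159.3639 mL
Drug remaining = 159.3639 mL × 1652.582 mcg/mL = 263362 mcg = 263.362 mg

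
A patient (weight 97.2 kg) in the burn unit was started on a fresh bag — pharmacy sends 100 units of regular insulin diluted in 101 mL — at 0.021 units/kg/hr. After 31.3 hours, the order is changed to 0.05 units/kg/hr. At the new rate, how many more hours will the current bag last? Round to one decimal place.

7.4 hours

Initial rate:
Dose = 0.021 units/kg/hr × 97.2 kg = 2.0412 units/hr
Concentration = 100 units ÷ 101 mL = 0.990099 units/mL
Rate = 2.0412 units/hr ÷ 0.990099 units/mL = 2.061612 mL/hr
Volume infused so far = 2.061612 mL/hr × 31.3 hr = 64.52846 mL
Volume remaining = 101 − 64.52846 = 36.47154 mL
New rate:
Dose = 0.05 units/kg/hr × 97.2 kg = 4.86 units/hr
Rate = 4.86 units/hr ÷ 0.990099 units/mL = 4.9086 mL/hr
Time remaining = 36.47154 mL ÷ 4.9086 mL/hr = 7.430132 hr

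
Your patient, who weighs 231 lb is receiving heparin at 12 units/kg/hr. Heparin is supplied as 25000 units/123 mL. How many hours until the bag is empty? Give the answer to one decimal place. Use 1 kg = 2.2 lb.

Weight = 231 lb ÷ 2.2 lb/kg = 105 kg
Dose = 12 units/kg/hr × 105 kg = 1260 units/hr
Concentration = 25000 units ÷ 123 mL = 203.252 units/mL
Rate = 1260 units/hr ÷ 203.252 units/mL = 6.1992 mL/hr
Duration = 123 mL ÷ 6.1992 mL/hr = 19.84127 hr

19.8 hours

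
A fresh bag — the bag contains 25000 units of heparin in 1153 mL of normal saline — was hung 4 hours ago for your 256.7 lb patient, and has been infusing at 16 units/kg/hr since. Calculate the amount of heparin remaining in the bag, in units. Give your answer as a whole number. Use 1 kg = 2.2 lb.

Weight = 256.7 lb ÷ 2.2 lb/kg = 116.6818 kg
Dose = 16 units/kg/hr × 116.6818 kg = 1866.909 units/hr
Concentration = 25000 units ÷ 1153 mL = 21.68257 units/mL
Rate = 1866.909 units/hr ÷ 21.68257 units/mL = 86.10185 mL/hr
Volume infused = 86.10185 mL/hr × 4 hr = 344.4074 mL
Volume remaining = 1153 − 344.4074 = 808.5926 mL
Drug remaining = 808.5926 mL × 21.68257 units/mL = 17532.36 units

17532 units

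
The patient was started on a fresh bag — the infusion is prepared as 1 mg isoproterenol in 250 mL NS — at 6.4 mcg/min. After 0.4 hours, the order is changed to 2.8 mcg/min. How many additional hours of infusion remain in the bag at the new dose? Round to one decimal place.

Initial rate:
6.4 mcg/min × 60 min/hr = 384 mcg/hr
Concentration = 1 mg ÷ 250 mL = 0.004 mg/mL = 4 mcg/mL
Rate = 384 mcg/hr ÷ 4 mcg/mL = 96 mL/hr
Volume infused so far = 96 mL/hr × 0.4 hr = 38.4 mL
Volume remaining = 250 − 38.4 = 211.6 mL
New rate:
2.8 mcg/min × 60 min/hr = 168 mcg/hr
Rate = 168 mcg/hr ÷ 4 mcg/mL = 42 mL/hr
Time remaining = 211.6 mL ÷ 42 mL/hr = 5.038095 hr

5.0 hours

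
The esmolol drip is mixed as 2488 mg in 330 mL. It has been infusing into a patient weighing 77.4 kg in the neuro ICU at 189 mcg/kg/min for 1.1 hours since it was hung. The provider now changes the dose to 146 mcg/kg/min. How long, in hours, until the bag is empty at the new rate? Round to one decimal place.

Initial rate:
Dose = 189 mcg/kg/min × 77.4 kg = 14628.6 mcg/min
14628.6 mcg/min × 60 min/hr = 877716 mcg/hr
Concentration = 2488 mg ÷ 330 mL = 7.539394 mg/mL = 7539.394 mcg/mL
Rate = 877716 mcg/hr ÷ 7539.394 mcg/mL = 116.4173 mL/hr
Volume infused so far = 116.4173 mL/hr × 1.1 hr = 128.059 mL
Volume remaining = 330 − 128.059 = 201.941 mL
New rate:
Dose = 146 mcg/kg/min × 77.4 kg = 11300.4 mcg/min
11300.4 mcg/min × 60 min/hr = 678024 mcg/hr
Rate = 678024 mcg/hr ÷ 7539.394 mcg/mL = 89.93084 mL/hr
Time remaining = 201.941 mL ÷ 89.93084 mL/hr = 2.245514 hr

2.2 hours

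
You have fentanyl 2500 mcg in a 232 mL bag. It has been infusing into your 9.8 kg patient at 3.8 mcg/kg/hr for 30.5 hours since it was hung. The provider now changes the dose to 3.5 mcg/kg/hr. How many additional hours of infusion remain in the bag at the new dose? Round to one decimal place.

39.8 hours

Initial rate:
Dose = 3.8 mcg/kg/hr × 9.8 kg = 37.24 mcg/hr
Concentration = 2500 mcg ÷ 232 mL = 10.77586 mcg/mL
Rate = 37.24 mcg/hr ÷ 10.77586 mcg/mL = 3.455872 mL/hr
Volume infused so far = 3.455872 mL/hr × 30.5 hr = 105.4041 mL
Volume remaining = 232 − 105.4041 = 126.5959 mL
New rate:
Dose = 3.5 mcg/kg/hr × 9.8 kg = 34.3 mcg/hr
Rate = 34.3 mcg/hr ÷ 10.77586 mcg/mL = 3.18304 mL/hr
Time remaining = 126.5959 mL ÷ 3.18304 mL/hr = 39.77201 hr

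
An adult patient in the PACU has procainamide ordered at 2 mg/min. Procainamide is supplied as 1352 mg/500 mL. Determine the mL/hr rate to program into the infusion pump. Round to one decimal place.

44.4 mL/hr

2 mg/min × 60 min/hr = 120 mg/hr
Concentration = 1352 mg ÷ 500 mL = 2.704 mg/mL
Rate = 120 mg/hr ÷ 2.704 mg/mL = 44.3787 mL/hr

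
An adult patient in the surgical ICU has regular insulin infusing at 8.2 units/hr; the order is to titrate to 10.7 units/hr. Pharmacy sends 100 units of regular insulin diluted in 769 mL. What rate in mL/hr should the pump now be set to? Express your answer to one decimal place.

Concentration = 100 units ÷ 769 mL = 0.130039 units/mL
Rate = 10.7 units/hr ÷ 0.130039 units/mL = 82.283 mL/hr

82.3 mL/hr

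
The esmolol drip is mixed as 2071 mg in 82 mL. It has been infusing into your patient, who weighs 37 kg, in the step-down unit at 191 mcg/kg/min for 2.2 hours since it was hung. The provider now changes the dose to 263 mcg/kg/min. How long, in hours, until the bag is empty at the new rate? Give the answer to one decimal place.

Initial rate:
Dose = 191 mcg/kg/min × 37 kg = 7067 mcg/min
7067 mcg/min × 60 min/hr = 424020 mcg/hr
Concentration = 2071 mg ÷ 82 mL = 25.2561 mg/mL = 25256.1 mcg/mL
Rate = 424020 mcg/hr ÷ 25256.1 mcg/mL = 16.78882 mL/hr
Volume infused so far = 16.78882 mL/hr × 2.2 hr = 36.9354 mL
Volume remaining = 82 − 36.9354 = 45.0646 mL
New rate:
Dose = 263 mcg/kg/min × 37 kg = 9731 mcg/min
9731 mcg/min × 60 min/hr = 583860 mcg/hr
Rate = 583860 mcg/hr ÷ 25256.1 mcg/mL = 23.11759 mL/hr
Time remaining = 45.0646 mL ÷ 23.11759 mL/hr = 1.949365 hr

1.9 hours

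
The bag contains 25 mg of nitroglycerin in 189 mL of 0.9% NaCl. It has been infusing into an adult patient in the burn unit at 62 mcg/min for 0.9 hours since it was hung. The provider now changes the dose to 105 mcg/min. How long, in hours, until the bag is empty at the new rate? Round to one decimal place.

3.4 hours

Initial rate:
62 mcg/min × 60 min/hr = 3720 mcg/hr
Concentration = 25 mg ÷ 189 mL = 0.1322751 mg/mL = 132.2751 mcg/mL
Rate = 3720 mcg/hr ÷ 132.2751 mcg/mL = 28.1232 mL/hr
Volume infused so far = 28.1232 mL/hr × 0.9 hr = 25.31088 mL
Volume remaining = 189 − 25.31088 = 163.6891 mL
New rate:
105 mcg/min × 60 min/hr = 6300 mcg/hr
Rate = 6300 mcg/hr ÷ 132.2751 mcg/mL = 47.628 mL/hr
Time remaining = 163.6891 mL ÷ 47.628 mL/hr = 3.436825 hr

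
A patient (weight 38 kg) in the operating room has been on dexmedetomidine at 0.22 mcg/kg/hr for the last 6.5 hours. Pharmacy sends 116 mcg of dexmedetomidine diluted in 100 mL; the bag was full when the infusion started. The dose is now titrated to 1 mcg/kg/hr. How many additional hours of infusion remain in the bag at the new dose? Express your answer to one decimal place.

1.6 hours

Initial rate:
Dose = 0.22 mcg/kg/hr × 38 kg = 8.36 mcg/hr
Concentration = 116 mcg ÷ 100 mL = 1.16 mcg/mL
Rate = 8.36 mcg/hr ÷ 1.16 mcg/mL = 7.206897 mL/hr
Volume infused so far = 7.206897 mL/hr × 6.5 hr = 46.84483 mL
Volume remaining = 100 − 46.84483 = 53.15517 mL
New rate:
Dose = 1 mcg/kg/hr × 38 kg = 38 mcg/hr
Rate = 38 mcg/hr ÷ 1.16 mcg/mL = 32.75862 mL/hr
Time remaining = 53.15517 mL ÷ 32.75862 mL/hr = 1.622632 hr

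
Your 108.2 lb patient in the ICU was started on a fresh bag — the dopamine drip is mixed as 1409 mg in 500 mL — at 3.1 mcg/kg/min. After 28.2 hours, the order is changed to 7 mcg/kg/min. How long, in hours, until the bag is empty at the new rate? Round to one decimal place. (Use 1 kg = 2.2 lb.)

Initial rate:
Weight = 108.2 lb ÷ 2.2 lb/kg = 49.18182 kg
Dose = 3.1 mcg/kg/min × 49.18182 kg = 152.4636 mcg/min
152.4636 mcg/min × 60 min/hr = 9147.818 mcg/hr
Concentration = 1409 mg ÷ 500 mL = 2.818 mg/mL = 2818 mcg/mL
Rate = 9147.818 mcg/hr ÷ 2818 mcg/mL = 3.246209 mL/hr
Volume infused so far = 3.246209 mL/hr × 28.2 hr = 91.54311 mL
Volume remaining = 500 − 91.54311 = 408.4569 mL
New rate:
Dose = 7 mcg/kg/min × 49.18182 kg = 344.2727 mcg/min
344.2727 mcg/min × 60 min/hr = 20656.36 mcg/hr
Rate = 20656.36 mcg/hr ÷ 2818 mcg/mL = 7.33015 mL/hr
Time remaining = 408.4569 mL ÷ 7.33015 mL/hr = 55.72285 hr

55.7 hours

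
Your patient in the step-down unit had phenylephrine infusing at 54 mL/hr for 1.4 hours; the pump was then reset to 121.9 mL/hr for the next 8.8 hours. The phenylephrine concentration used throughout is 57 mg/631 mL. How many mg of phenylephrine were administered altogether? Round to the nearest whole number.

104 mg

Concentration = 57 mg ÷ 631 mL = 0.09033281 mg/mL
Stage 1: 54 mL/hr × 1.4 hr = 75.6 mL → 75.6 mL × 0.09033281 mg/mL = 6.82916 mg
Stage 2: 121.9 mL/hr × 8.8 hr = 1072.72 mL → 1072.72 mL × 0.09033281 mg/mL = 96.90181 mg
Total = 6.82916 + 96.90181 = 103.731 mg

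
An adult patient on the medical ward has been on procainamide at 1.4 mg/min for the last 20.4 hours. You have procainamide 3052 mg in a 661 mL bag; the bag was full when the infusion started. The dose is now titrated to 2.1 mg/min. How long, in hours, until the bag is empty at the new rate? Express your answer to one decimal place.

Initial rate:
1.4 mg/min × 60 min/hr = 84 mg/hr
Concentration = 3052 mg ÷ 661 mL = 4.617247 mg/mL
Rate = 84 mg/hr ÷ 4.617247 mg/mL = 18.19266 mL/hr
Volume infused so far = 18.19266 mL/hr × 20.4 hr = 371.1303 mL
Volume remaining = 661 − 371.1303 = 289.8697 mL
New rate:
2.1 mg/min × 60 min/hr = 126 mg/hr
Rate = 126 mg/hr ÷ 4.617247 mg/mL = 27.28899 mL/hr
Time remaining = 289.8697 mL ÷ 27.28899 mL/hr = 10.62222 hr

10.6 hours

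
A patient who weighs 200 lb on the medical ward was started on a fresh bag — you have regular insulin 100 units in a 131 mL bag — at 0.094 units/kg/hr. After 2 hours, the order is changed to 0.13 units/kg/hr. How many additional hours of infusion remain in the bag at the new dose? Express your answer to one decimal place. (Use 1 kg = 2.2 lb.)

Initial rate:
Weight = 200 lb ÷ 2.2 lb/kg = 90.90909 kg
Dose = 0.094 units/kg/hr × 90.90909 kg = 8.545455 units/hr
Concentration = 100 units ÷ 131 mL = 0.7633588 units/mL
Rate = 8.545455 units/hr ÷ 0.7633588 units/mL = 11.19455 mL/hr
Volume infused so far = 11.19455 mL/hr × 2 hr = 22.38909 mL
Volume remaining = 131 − 22.38909 = 108.6109 mL
New rate:
Dose = 0.13 units/kg/hr × 90.90909 kg = 11.81818 units/hr
Rate = 11.81818 units/hr ÷ 0.7633588 units/mL = 15.48182 mL/hr
Time remaining = 108.6109 mL ÷ 15.48182 mL/hr = 7.015385 hr

7.0 hours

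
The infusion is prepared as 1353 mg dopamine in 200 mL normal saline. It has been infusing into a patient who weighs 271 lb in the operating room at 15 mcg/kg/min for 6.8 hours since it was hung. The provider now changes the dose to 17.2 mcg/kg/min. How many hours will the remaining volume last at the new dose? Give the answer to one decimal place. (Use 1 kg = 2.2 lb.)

Initial rate:
Weight = 271 lb ÷ 2.2 lb/kg = 123.1818 kg
Dose = 15 mcg/kg/min × 123.1818 kg = 1847.727 mcg/min
1847.727 mcg/min × 60 min/hr = 110863.6 mcg/hr
Concentration = 1353 mg ÷ 200 mL = 6.765 mg/mL = 6765 mcg/mL
Rate = 110863.6 mcg/hr ÷ 6765 mcg/mL = 16.38783 mL/hr
Volume infused so far = 16.38783 mL/hr × 6.8 hr = 111.4372 mL
Volume remaining = 200 − 111.4372 = 88.56279 mL
New rate:
Dose = 17.2 mcg/kg/min × 123.1818 kg = 2118.727 mcg/min
2118.727 mcg/min × 60 min/hr = 127123.6 mcg/hr
Rate = 127123.6 mcg/hr ÷ 6765 mcg/mL = 18.79137 mL/hr
Time remaining = 88.56279 mL ÷ 18.79137 mL/hr = 4.712949 hr

4.7 hours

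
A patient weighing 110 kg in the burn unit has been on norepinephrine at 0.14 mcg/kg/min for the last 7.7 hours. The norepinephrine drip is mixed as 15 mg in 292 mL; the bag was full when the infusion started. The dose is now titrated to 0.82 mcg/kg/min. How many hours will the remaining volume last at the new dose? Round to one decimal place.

Initial rate:
Dose = 0.14 mcg/kg/min × 110 kg = 15.4 mcg/min
15.4 mcg/min × 60 min/hr = 924 mcg/hr
Concentration = 15 mg ÷ 292 mL = 0.05136986 mg/mL = 51.36986 mcg/mL
Rate = 924 mcg/hr ÷ 51.36986 mcg/mL = 17.9872 mL/hr
Volume infused so far = 17.9872 mL/hr × 7.7 hr = 138.5014 mL
Volume remaining = 292 − 138.5014 = 153.4986 mL
New rate:
Dose = 0.82 mcg/kg/min × 110 kg = 90.2 mcg/min
90.2 mcg/min × 60 min/hr = 5412 mcg/hr
Rate = 5412 mcg/hr ÷ 51.36986 mcg/mL = 105.3536 mL/hr
Time remaining = 153.4986 mL ÷ 105.3536 mL/hr = 1.456984 hr

1.5 hours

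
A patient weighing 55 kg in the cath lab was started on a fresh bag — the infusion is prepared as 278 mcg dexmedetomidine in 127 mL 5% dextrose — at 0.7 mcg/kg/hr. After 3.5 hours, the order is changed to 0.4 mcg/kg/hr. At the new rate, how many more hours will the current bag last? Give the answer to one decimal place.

Initial rate:
Dose = 0.7 mcg/kg/hr × 55 kg = 38.5 mcg/hr
Concentration = 278 mcg ÷ 127 mL = 2.188976 mcg/mL
Rate = 38.5 mcg/hr ÷ 2.188976 mcg/mL = 17.58813 mL/hr
Volume infused so far = 17.58813 mL/hr × 3.5 hr = 61.55845 mL
Volume remaining = 127 − 61.55845 = 65.44155 mL
New rate:
Dose = 0.4 mcg/kg/hr × 55 kg = 22 mcg/hr
Rate = 22 mcg/hr ÷ 2.188976 mcg/mL = 10.05036 mL/hr
Time remaining = 65.44155 mL ÷ 10.05036 mL/hr = 6.511364 hr

6.5 hours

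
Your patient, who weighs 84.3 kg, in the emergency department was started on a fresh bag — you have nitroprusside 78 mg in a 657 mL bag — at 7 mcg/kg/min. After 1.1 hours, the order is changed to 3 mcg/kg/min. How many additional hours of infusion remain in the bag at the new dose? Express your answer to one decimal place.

2.6 hours

Initial rate:
Dose = 7 mcg/kg/min × 84.3 kg = 590.1 mcg/min
590.1 mcg/min × 60 min/hr = 35406 mcg/hr
Concentration = 78 mg ÷ 657 mL = 0.1187215 mg/mL = 118.7215 mcg/mL
Rate = 35406 mcg/hr ÷ 118.7215 mcg/mL = 298.2275 mL/hr
Volume infused so far = 298.2275 mL/hr × 1.1 hr = 328.0502 mL
Volume remaining = 657 − 328.0502 = 328.9498 mL
New rate:
Dose = 3 mcg/kg/min × 84.3 kg = 252.9 mcg/min
252.9 mcg/min × 60 min/hr = 15174 mcg/hr
Rate = 15174 mcg/hr ÷ 118.7215 mcg/mL = 127.8118 mL/hr
Time remaining = 328.9498 mL ÷ 127.8118 mL/hr = 2.573705 hr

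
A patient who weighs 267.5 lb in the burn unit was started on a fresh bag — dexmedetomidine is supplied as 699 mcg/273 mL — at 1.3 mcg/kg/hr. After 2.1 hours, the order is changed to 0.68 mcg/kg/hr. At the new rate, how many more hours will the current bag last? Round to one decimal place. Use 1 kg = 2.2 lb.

Initial rate:
Weight = 267.5 lb ÷ 2.2 lb/kg = 121.5909 kg
Dose = 1.3 mcg/kg/hr × 121.5909 kg = 158.0682 mcg/hr
Concentration = 699 mcg ÷ 273 mL = 2.56044 mcg/mL
Rate = 158.0682 mcg/hr ÷ 2.56044 mcg/mL = 61.73478 mL/hr
Volume infused so far = 61.73478 mL/hr × 2.1 hr = 129.643 mL
Volume remaining = 273 − 129.643 = 143.357 mL
New rate:
Dose = 0.68 mcg/kg/hr × 121.5909 kg = 82.68182 mcg/hr
Rate = 82.68182 mcg/hr ÷ 2.56044 mcg/mL = 32.29204 mL/hr
Time remaining = 143.357 mL ÷ 32.29204 mL/hr = 4.43939 hr

4.4 hours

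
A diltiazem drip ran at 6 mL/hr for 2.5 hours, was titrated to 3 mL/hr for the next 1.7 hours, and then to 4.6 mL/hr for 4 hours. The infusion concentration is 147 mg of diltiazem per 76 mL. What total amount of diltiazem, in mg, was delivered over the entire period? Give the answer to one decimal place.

74.5 mg

Concentration = 147 mg ÷ 76 mL = 1.934211 mg/mL
Stage 1: 6 mL/hr × 2.5 hr = 15 mL → 15 mL × 1.934211 mg/mL = 29.01316 mg
Stage 2: 3 mL/hr × 1.7 hr = 5.1 mL → 5.1 mL × 1.934211 mg/mL = 9.864474 mg
Stage 3: 4.6 mL/hr × 4 hr = 18.4 mL → 18.4 mL × 1.934211 mg/mL = 35.58947 mg
Total = 29.01316 + 9.864474 + 35.58947 = 74.46711 mg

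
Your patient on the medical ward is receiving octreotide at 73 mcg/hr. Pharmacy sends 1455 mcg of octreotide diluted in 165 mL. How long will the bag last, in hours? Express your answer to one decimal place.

19.9 hours

Concentration = 1455 mcg ÷ 165 mL = 8.818182 mcg/mL
Rate = 73 mcg/hr ÷ 8.818182 mcg/mL = 8.278351 mL/hr
Duration = 165 mL ÷ 8.278351 mL/hr = 19.93151 hr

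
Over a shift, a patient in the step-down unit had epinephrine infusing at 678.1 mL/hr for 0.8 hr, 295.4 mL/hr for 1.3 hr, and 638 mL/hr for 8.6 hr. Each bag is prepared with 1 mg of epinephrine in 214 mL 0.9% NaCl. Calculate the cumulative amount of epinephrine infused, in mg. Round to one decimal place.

Concentration = 1 mg ÷ 214 mL = 0.004672897 mg/mL
Stage 1: 678.1 mL/hr × 0.8 hr = 542.48 mL → 542.48 mL × 0.004672897 mg/mL = 2.534953 mg
Stage 2: 295.4 mL/hr × 1.3 hr = 384.02 mL → 384.02 mL × 0.004672897 mg/mL = 1.794486 mg
Stage 3: 638 mL/hr × 8.6 hr = 5486.8 mL → 5486.8 mL × 0.004672897 mg/mL = 25.63925 mg
Total = 2.534953 + 1.794486 + 25.63925 = 29.96869 mg

30.0 mg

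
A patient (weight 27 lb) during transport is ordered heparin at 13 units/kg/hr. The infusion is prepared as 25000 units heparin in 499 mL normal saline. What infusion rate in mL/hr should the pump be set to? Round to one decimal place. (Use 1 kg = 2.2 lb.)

Weight = 27 lb ÷ 2.2 lb/kg = 12.27273 kg
Dose = 13 units/kg/hr × 12.27273 kg = 159.5455 units/hr
Concentration = 25000 units ÷ 499 mL = 50.1002 units/mL
Rate = 159.5455 units/hr ÷ 50.1002 units/mL = 3.184527 mL/hr

3.2 mL/hr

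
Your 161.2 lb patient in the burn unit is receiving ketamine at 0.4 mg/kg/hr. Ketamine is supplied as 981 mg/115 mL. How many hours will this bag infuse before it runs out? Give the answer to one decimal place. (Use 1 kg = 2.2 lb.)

33.5 hours

Weight = 161.2 lb ÷ 2.2 lb/kg = 73.27273 kg
Dose = 0.4 mg/kg/hr × 73.27273 kg = 29.30909 mg/hr
Concentration = 981 mg ÷ 115 mL = 8.530435 mg/mL
Rate = 29.30909 mg/hr ÷ 8.530435 mg/mL = 3.435826 mL/hr
Duration = 115 mL ÷ 3.435826 mL/hr = 33.47084 hr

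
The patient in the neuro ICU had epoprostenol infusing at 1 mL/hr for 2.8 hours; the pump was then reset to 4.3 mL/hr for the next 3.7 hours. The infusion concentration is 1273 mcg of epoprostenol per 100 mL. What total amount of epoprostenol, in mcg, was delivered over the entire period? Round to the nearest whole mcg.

Concentration = 1273 mcg ÷ 100 mL = 12.73 mcg/mL
Stage 1: 1 mL/hr × 2.8 hr = 2.8 mL → 2.8 mL × 12.73 mcg/mL = 35.644 mcg
Stage 2: 4.3 mL/hr × 3.7 hr = 15.91 mL → 15.91 mL × 12.73 mcg/mL = 202.5343 mcg
Total = 35.644 + 202.5343 = 238.1783 mcg

238 mcg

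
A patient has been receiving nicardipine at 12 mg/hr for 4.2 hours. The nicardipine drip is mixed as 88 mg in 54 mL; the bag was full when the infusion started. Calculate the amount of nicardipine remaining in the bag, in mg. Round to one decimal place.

37.6 mg

Concentration = 88 mg ÷ 54 mL = 1.62963 mg/mL
Rate = 12 mg/hr ÷ 1.62963 mg/mL = 7.363636 mL/hr
Volume infused = 7.363636 mL/hr × 4.2 hr = 30.92727 mL
Volume remaining = 54 − 30.92727 = 23.07273 mL
Drug remaining = 23.07273 mL × 1.62963 mg/mL = 37.6 mg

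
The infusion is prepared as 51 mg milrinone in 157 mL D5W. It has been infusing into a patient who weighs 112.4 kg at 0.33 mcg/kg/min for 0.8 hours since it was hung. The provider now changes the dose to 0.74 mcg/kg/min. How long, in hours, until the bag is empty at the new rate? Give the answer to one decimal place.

Initial rate:
Dose = 0.33 mcg/kg/min × 112.4 kg = 37.092 mcg/min
37.092 mcg/min × 60 min/hr = 2225.52 mcg/hr
Concentration = 51 mg ÷ 157 mL = 0.3248408 mg/mL = 324.8408 mcg/mL
Rate = 2225.52 mcg/hr ÷ 324.8408 mcg/mL = 6.851111 mL/hr
Volume infused so far = 6.851111 mL/hr × 0.8 hr = 5.480888 mL
Volume remaining = 157 − 5.480888 = 151.5191 mL
New rate:
Dose = 0.74 mcg/kg/min × 112.4 kg = 83.176 mcg/min
83.176 mcg/min × 60 min/hr = 4990.56 mcg/hr
Rate = 4990.56 mcg/hr ÷ 324.8408 mcg/mL = 15.3631 mL/hr
Time remaining = 151.5191 mL ÷ 15.3631 mL/hr = 9.862537 hr

9.9 hours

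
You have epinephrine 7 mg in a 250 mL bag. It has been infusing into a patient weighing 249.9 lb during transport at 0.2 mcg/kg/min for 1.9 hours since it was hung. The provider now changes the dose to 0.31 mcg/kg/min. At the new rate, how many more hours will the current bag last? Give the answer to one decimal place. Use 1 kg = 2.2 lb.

Initial rate:
Weight = 249.9 lb ÷ 2.2 lb/kg = 113.5909 kg
Dose = 0.2 mcg/kg/min × 113.5909 kg = 22.71818 mcg/min
22.71818 mcg/min × 60 min/hr = 1363.091 mcg/hr
Concentration = 7 mg ÷ 250 mL = 0.028 mg/mL = 28 mcg/mL
Rate = 1363.091 mcg/hr ÷ 28 mcg/mL = 48.68182 mL/hr
Volume infused so far = 48.68182 mL/hr × 1.9 hr = 92.49545 mL
Volume remaining = 250 − 92.49545 = 157.5045 mL
New rate:
Dose = 0.31 mcg/kg/min × 113.5909 kg = 35.21318 mcg/min
35.21318 mcg/min × 60 min/hr = 2112.791 mcg/hr
Rate = 2112.791 mcg/hr ÷ 28 mcg/mL = 75.45682 mL/hr
Time remaining = 157.5045 mL ÷ 75.45682 mL/hr = 2.087347 hr

2.1 hours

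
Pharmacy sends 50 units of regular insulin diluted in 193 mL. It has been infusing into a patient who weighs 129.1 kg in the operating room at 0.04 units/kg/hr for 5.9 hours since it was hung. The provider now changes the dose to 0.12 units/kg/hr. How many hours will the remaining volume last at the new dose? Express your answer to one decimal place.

1.3 hours

Initial rate:
Dose = 0.04 units/kg/hr × 129.1 kg = 5.164 units/hr
Concentration = 50 units ÷ 193 mL = 0.2590674 units/mL
Rate = 5.164 units/hr ÷ 0.2590674 units/mL = 19.93304 mL/hr
Volume infused so far = 19.93304 mL/hr × 5.9 hr = 117.6049 mL
Volume remaining = 193 − 117.6049 = 75.39506 mL
New rate:
Dose = 0.12 units/kg/hr × 129.1 kg = 15.492 units/hr
Rate = 15.492 units/hr ÷ 0.2590674 units/mL = 59.79912 mL/hr
Time remaining = 75.39506 mL ÷ 59.79912 mL/hr = 1.260806 hr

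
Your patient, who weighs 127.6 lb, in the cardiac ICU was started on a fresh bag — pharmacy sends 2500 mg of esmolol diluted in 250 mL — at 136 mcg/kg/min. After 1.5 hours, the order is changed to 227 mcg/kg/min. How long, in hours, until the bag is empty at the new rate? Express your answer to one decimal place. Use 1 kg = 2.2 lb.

Initial rate:
Weight = 127.6 lb ÷ 2.2 lb/kg = 58 kg
Dose = 136 mcg/kg/min × 58 kg = 7888 mcg/min
7888 mcg/min × 60 min/hr = 473280 mcg/hr
Concentration = 2500 mg ÷ 250 mL = 10 mg/mL = 10000 mcg/mL
Rate = 473280 mcg/hr ÷ 10000 mcg/mL = 47.328 mL/hr
Volume infused so far = 47.328 mL/hr × 1.5 hr = 70.992 mL
Volume remaining = 250 − 70.992 = 179.008 mL
New rate:
Dose = 227 mcg/kg/min × 58 kg = 13166 mcg/min
13166 mcg/min × 60 min/hr = 789960 mcg/hr
Rate = 789960 mcg/hr ÷ 10000 mcg/mL = 78.996 mL/hr
Time remaining = 179.008 mL ÷ 78.996 mL/hr = 2.266039 hr

2.3 hours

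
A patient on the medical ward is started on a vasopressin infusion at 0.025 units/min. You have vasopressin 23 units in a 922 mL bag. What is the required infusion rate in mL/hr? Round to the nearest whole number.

60 mL/hr

0.025 units/min × 60 min/hr = 1.5 units/hr
Concentration = 23 units ÷ 922 mL = 0.02494577 units/mL
Rate = 1.5 units/hr ÷ 0.02494577 units/mL = 60.13043 mL/hr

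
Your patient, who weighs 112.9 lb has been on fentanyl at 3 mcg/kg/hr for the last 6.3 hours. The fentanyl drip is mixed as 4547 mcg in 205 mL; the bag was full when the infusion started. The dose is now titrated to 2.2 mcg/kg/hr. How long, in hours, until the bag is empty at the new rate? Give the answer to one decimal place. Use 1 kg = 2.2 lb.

31.7 hours

Initial rate:
Weight = 112.9 lb ÷ 2.2 lb/kg = 51.31818 kg
Dose = 3 mcg/kg/hr × 51.31818 kg = 153.9545 mcg/hr
Concentration = 4547 mcg ÷ 205 mL = 22.18049 mcg/mL
Rate = 153.9545 mcg/hr ÷ 22.18049 mcg/mL = 6.94099 mL/hr
Volume infused so far = 6.94099 mL/hr × 6.3 hr = 43.72824 mL
Volume remaining = 205 − 43.72824 = 161.2718 mL
New rate:
Dose = 2.2 mcg/kg/hr × 51.31818 kg = 112.9 mcg/hr
Rate = 112.9 mcg/hr ÷ 22.18049 mcg/mL = 5.090059 mL/hr
Time remaining = 161.2718 mL ÷ 5.090059 mL/hr = 31.68367 hr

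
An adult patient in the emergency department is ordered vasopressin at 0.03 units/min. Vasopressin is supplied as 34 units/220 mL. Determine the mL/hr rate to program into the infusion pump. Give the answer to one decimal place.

0.03 units/min × 60 min/hr = 1.8 units/hr
Concentration = 34 units ÷ 220 mL = 0.1545455 units/mL
Rate = 1.8 units/hr ÷ 0.1545455 units/mL = 11.64706 mL/hr

11.6 mL/hr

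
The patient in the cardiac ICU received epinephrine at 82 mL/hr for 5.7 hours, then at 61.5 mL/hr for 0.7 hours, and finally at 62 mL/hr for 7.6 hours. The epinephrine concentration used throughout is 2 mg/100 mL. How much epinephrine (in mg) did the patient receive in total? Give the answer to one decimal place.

19.6 mg

Concentration = 2 mg ÷ 100 mL = 0.02 mg/mL
Stage 1: 82 mL/hr × 5.7 hr = 467.4 mL → 467.4 mL × 0.02 mg/mL = 9.348 mg
Stage 2: 61.5 mL/hr × 0.7 hr = 43.05 mL → 43.05 mL × 0.02 mg/mL = 0.861 mg
Stage 3: 62 mL/hr × 7.6 hr = 471.2 mL → 471.2 mL × 0.02 mg/mL = 9.424 mg
Total = 9.348 + 0.861 + 9.424 = 19.633 mg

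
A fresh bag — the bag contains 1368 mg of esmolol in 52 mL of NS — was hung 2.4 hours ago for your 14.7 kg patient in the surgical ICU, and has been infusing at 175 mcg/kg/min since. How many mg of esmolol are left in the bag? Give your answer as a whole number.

998 mg

Dose = 175 mcg/kg/min × 14.7 kg = 2572.5 mcg/min
2572.5 mcg/min × 60 min/hr = 154350 mcg/hr
Concentration = 1368 mg ÷ 52 mL = 26.30769 mg/mL = 26307.69 mcg/mL
Rate = 154350 mcg/hr ÷ 26307.69 mcg/mL = 5.867105 mL/hr
Volume infused = 5.867105 mL/hr × 2.4 hr = 14.08105 mL
Volume remaining = 52 − 14.08105 = 37.91895 mL
Drug remaining = 37.91895 mL × 26307.69 mcg/mL = 997560 mcg = 997.56 mg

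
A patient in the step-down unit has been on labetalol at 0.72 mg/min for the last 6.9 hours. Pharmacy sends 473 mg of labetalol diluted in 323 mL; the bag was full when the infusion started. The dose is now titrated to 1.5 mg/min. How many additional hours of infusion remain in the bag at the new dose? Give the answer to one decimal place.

Initial rate:
0.72 mg/min × 60 min/hr = 43.2 mg/hr
Concentration = 473 mg ÷ 323 mL = 1.464396 mg/mL
Rate = 43.2 mg/hr ÷ 1.464396 mg/mL = 29.50021 mL/hr
Volume infused so far = 29.50021 mL/hr × 6.9 hr = 203.5515 mL
Volume remaining = 323 − 203.5515 = 119.4485 mL
New rate:
1.5 mg/min × 60 min/hr = 90 mg/hr
Rate = 90 mg/hr ÷ 1.464396 mg/mL = 61.45877 mL/hr
Time remaining = 119.4485 mL ÷ 61.45877 mL/hr = 1.943556 hr

1.9 hours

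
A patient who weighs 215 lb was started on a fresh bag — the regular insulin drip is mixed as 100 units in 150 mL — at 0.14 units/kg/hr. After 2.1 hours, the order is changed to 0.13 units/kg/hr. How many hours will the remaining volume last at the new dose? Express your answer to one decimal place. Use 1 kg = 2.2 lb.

Initial rate:
Weight = 215 lb ÷ 2.2 lb/kg = 97.72727 kg
Dose = 0.14 units/kg/hr × 97.72727 kg = 13.68182 units/hr
Concentration = 100 units ÷ 150 mL = 0.6666667 units/mL
Rate = 13.68182 units/hr ÷ 0.6666667 units/mL = 20.52273 mL/hr
Volume infused so far = 20.52273 mL/hr × 2.1 hr = 43.09773 mL
Volume remaining = 150 − 43.09773 = 106.9023 mL
New rate:
Dose = 0.13 units/kg/hr × 97.72727 kg = 12.70455 units/hr
Rate = 12.70455 units/hr ÷ 0.6666667 units/mL = 19.05682 mL/hr
Time remaining = 106.9023 mL ÷ 19.05682 mL/hr = 5.60966 hr

5.6 hours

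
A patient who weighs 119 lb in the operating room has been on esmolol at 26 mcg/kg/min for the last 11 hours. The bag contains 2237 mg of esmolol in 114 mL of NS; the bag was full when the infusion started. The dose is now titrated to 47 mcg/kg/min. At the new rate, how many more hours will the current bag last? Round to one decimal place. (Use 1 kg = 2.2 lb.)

8.6 hours

Initial rate:
Weight = 119 lb ÷ 2.2 lb/kg = 54.09091 kg
Dose = 26 mcg/kg/min × 54.09091 kg = 1406.364 mcg/min
1406.364 mcg/min × 60 min/hr = 84381.82 mcg/hr
Concentration = 2237 mg ÷ 114 mL = 19.62281 mg/mL = 19622.81 mcg/mL
Rate = 84381.82 mcg/hr ÷ 19622.81 mcg/mL = 4.300191 mL/hr
Volume infused so far = 4.300191 mL/hr × 11 hr = 47.3021 mL
Volume remaining = 114 − 47.3021 = 66.6979 mL
New rate:
Dose = 47 mcg/kg/min × 54.09091 kg = 2542.273 mcg/min
2542.273 mcg/min × 60 min/hr = 152536.4 mcg/hr
Rate = 152536.4 mcg/hr ÷ 19622.81 mcg/mL = 7.773422 mL/hr
Time remaining = 66.6979 mL ÷ 7.773422 mL/hr = 8.580249 hr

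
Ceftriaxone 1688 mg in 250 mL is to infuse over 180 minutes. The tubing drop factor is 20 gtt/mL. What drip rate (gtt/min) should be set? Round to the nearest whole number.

28 gtt/min

250 mL ÷ (180 min) = 1.388889 mL/min
1.388889 mL/min × 20 gtt/mL = 27.77778 gtt/min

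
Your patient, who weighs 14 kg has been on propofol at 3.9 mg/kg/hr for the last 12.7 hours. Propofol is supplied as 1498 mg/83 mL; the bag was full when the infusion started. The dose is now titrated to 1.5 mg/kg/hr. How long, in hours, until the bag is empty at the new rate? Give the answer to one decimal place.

38.3 hours

Initial rate:
Dose = 3.9 mg/kg/hr × 14 kg = 54.6 mg/hr
Concentration = 1498 mg ÷ 83 mL = 18.04819 mg/mL
Rate = 54.6 mg/hr ÷ 18.04819 mg/mL = 3.025234 mL/hr
Volume infused so far = 3.025234 mL/hr × 12.7 hr = 38.42047 mL
Volume remaining = 83 − 38.42047 = 44.57953 mL
New rate:
Dose = 1.5 mg/kg/hr × 14 kg = 21 mg/hr
Rate = 21 mg/hr ÷ 18.04819 mg/mL = 1.163551 mL/hr
Time remaining = 44.57953 mL ÷ 1.163551 mL/hr = 38.31333 hr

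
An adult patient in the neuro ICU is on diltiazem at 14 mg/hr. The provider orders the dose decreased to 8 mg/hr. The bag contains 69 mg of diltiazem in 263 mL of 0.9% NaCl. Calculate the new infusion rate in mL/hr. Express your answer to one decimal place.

30.5 mL/hr

Concentration = 69 mg ÷ 263 mL = 0.2623574 mg/mL
Rate = 8 mg/hr ÷ 0.2623574 mg/mL = 30.49275 mL/hr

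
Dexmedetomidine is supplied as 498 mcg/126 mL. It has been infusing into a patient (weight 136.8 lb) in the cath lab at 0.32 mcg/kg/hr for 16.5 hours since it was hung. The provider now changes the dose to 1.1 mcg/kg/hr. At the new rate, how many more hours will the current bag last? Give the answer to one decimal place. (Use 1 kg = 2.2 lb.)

Initial rate:
Weight = 136.8 lb ÷ 2.2 lb/kg = 62.18182 kg
Dose = 0.32 mcg/kg/hr × 62.18182 kg = 19.89818 mcg/hr
Concentration = 498 mcg ÷ 126 mL = 3.952381 mcg/mL
Rate = 19.89818 mcg/hr ÷ 3.952381 mcg/mL = 5.03448 mL/hr
Volume infused so far = 5.03448 mL/hr × 16.5 hr = 83.06892 mL
Volume remaining = 126 − 83.06892 = 42.93108 mL
New rate:
Dose = 1.1 mcg/kg/hr × 62.18182 kg = 68.4 mcg/hr
Rate = 68.4 mcg/hr ÷ 3.952381 mcg/mL = 17.30602 mL/hr
Time remaining = 42.93108 mL ÷ 17.30602 mL/hr = 2.480702 hr

2.5 hours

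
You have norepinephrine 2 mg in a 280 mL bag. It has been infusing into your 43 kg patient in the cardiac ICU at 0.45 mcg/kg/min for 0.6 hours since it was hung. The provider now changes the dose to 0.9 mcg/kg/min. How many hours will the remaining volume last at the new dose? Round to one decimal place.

Initial rate:
Dose = 0.45 mcg/kg/min × 43 kg = 19.35 mcg/min
19.35 mcg/min × 60 min/hr = 1161 mcg/hr
Concentration = 2 mg ÷ 280 mL = 0.007142857 mg/mL = 7.142857 mcg/mL
Rate = 1161 mcg/hr ÷ 7.142857 mcg/mL = 162.54 mL/hr
Volume infused so far = 162.54 mL/hr × 0.6 hr = 97.524 mL
Volume remaining = 280 − 97.524 = 182.476 mL
New rate:
Dose = 0.9 mcg/kg/min × 43 kg = 38.7 mcg/min
38.7 mcg/min × 60 min/hr = 2322 mcg/hr
Rate = 2322 mcg/hr ÷ 7.142857 mcg/mL = 325.08 mL/hr
Time remaining = 182.476 mL ÷ 325.08 mL/hr = 0.5613264 hr

0.6 hours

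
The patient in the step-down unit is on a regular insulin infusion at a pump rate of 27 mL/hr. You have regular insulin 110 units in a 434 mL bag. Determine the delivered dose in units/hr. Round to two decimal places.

Concentration = 110 units ÷ 434 mL = 0.2534562 units/mL
Drug rate = 27 mL/hr × 0.2534562 units/mL = 6.843318 units/hr

6.84 units/hr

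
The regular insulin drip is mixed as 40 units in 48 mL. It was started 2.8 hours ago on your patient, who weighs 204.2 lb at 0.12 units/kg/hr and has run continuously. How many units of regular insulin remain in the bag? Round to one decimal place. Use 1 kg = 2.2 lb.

Weight = 204.2 lb ÷ 2.2 lb/kg = 92.81818 kg
Dose = 0.12 units/kg/hr × 92.81818 kg = 11.13818 units/hr
Concentration = 40 units ÷ 48 mL = 0.8333333 units/mL
Rate = 11.13818 units/hr ÷ 0.8333333 units/mL = 13.36582 mL/hr
Volume infused = 13.36582 mL/hr × 2.8 hr = 37.42429 mL
Volume remaining = 48 − 37.42429 = 10.57571 mL
Drug remaining = 10.57571 mL × 0.8333333 units/mL = 8.813091 units

8.8 units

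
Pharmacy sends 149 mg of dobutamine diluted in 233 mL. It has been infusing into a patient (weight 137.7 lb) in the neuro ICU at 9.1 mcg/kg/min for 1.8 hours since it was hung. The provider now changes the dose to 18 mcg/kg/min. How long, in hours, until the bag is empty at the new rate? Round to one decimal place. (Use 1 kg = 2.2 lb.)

1.3 hours

Initial rate:
Weight = 137.7 lb ÷ 2.2 lb/kg = 62.59091 kg
Dose = 9.1 mcg/kg/min × 62.59091 kg = 569.5773 mcg/min
569.5773 mcg/min × 60 min/hr = 34174.64 mcg/hr
Concentration = 149 mg ÷ 233 mL = 0.639485 mg/mL = 639.485 mcg/mL
Rate = 34174.64 mcg/hr ÷ 639.485 mcg/mL = 53.44087 mL/hr
Volume infused so far = 53.44087 mL/hr × 1.8 hr = 96.19357 mL
Volume remaining = 233 − 96.19357 = 136.8064 mL
New rate:
Dose = 18 mcg/kg/min × 62.59091 kg = 1126.636 mcg/min
1126.636 mcg/min × 60 min/hr = 67598.18 mcg/hr
Rate = 67598.18 mcg/hr ÷ 639.485 mcg/mL = 105.7072 mL/hr
Time remaining = 136.8064 mL ÷ 105.7072 mL/hr = 1.294201 hr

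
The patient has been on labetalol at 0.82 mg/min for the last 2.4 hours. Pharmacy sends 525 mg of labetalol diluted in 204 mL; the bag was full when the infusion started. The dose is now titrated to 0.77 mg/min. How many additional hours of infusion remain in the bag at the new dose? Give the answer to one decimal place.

Initial rate:
0.82 mg/min × 60 min/hr = 49.2 mg/hr
Concentration = 525 mg ÷ 204 mL = 2.573529 mg/mL
Rate = 49.2 mg/hr ÷ 2.573529 mg/mL = 19.11771 mL/hr
Volume infused so far = 19.11771 mL/hr × 2.4 hr = 45.88251 mL
Volume remaining = 204 − 45.88251 = 158.1175 mL
New rate:
0.77 mg/min × 60 min/hr = 46.2 mg/hr
Rate = 46.2 mg/hr ÷ 2.573529 mg/mL = 17.952 mL/hr
Time remaining = 158.1175 mL ÷ 17.952 mL/hr = 8.807792 hr

8.8 hours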